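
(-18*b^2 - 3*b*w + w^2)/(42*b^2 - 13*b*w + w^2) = (3*b + w)/(-7*b + w)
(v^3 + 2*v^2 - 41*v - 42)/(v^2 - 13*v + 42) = (v^2 + 8*v + 7)/(v - 7)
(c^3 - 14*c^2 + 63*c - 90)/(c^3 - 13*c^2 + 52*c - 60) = (c - 3)/(c - 2)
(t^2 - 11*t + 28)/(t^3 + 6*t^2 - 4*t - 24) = (t^2 - 11*t + 28)/(t^3 + 6*t^2 - 4*t - 24)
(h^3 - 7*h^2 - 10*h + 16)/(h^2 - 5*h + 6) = (h^3 - 7*h^2 - 10*h + 16)/(h^2 - 5*h + 6)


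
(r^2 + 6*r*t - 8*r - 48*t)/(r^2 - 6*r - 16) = (r + 6*t)/(r + 2)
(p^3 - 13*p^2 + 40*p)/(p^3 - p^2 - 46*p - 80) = p*(p - 5)/(p^2 + 7*p + 10)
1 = 1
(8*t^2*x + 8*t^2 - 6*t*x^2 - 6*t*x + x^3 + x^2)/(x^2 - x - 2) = (8*t^2 - 6*t*x + x^2)/(x - 2)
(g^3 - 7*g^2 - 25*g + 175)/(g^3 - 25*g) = (g - 7)/g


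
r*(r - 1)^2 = r^3 - 2*r^2 + r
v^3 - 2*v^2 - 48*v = v*(v - 8)*(v + 6)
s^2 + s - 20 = (s - 4)*(s + 5)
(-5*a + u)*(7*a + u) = -35*a^2 + 2*a*u + u^2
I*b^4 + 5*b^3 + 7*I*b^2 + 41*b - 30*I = (b - 5*I)*(b - 2*I)*(b + 3*I)*(I*b + 1)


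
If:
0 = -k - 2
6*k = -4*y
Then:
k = -2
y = 3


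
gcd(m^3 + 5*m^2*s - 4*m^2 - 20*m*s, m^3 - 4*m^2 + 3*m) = m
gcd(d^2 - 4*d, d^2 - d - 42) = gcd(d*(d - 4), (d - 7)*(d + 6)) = 1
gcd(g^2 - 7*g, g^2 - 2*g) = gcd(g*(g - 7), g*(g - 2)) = g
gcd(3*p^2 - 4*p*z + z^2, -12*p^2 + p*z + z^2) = -3*p + z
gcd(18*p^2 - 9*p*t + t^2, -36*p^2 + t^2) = 6*p - t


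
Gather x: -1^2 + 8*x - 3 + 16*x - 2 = 24*x - 6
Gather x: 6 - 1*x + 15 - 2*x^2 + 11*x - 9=-2*x^2 + 10*x + 12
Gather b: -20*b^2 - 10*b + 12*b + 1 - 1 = -20*b^2 + 2*b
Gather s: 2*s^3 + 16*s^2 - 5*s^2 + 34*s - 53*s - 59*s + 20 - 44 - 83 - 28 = 2*s^3 + 11*s^2 - 78*s - 135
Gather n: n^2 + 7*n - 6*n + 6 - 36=n^2 + n - 30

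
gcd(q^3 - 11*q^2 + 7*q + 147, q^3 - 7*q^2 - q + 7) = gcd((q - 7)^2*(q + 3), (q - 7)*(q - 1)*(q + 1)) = q - 7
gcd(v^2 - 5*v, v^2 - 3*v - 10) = v - 5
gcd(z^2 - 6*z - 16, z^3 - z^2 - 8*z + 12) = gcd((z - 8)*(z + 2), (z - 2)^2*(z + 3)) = 1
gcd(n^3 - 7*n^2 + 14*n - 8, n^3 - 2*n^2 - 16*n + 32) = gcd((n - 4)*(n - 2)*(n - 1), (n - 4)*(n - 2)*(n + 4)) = n^2 - 6*n + 8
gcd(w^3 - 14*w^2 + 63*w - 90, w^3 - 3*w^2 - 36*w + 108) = w^2 - 9*w + 18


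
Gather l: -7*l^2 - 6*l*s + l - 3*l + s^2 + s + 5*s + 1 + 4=-7*l^2 + l*(-6*s - 2) + s^2 + 6*s + 5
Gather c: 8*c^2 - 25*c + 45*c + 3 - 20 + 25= 8*c^2 + 20*c + 8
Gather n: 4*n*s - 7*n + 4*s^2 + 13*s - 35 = n*(4*s - 7) + 4*s^2 + 13*s - 35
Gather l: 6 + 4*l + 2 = 4*l + 8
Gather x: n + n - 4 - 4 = 2*n - 8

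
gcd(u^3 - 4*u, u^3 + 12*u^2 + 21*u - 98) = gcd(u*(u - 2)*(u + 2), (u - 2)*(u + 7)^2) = u - 2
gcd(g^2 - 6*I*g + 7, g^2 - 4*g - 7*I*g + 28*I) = g - 7*I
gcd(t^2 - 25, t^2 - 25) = t^2 - 25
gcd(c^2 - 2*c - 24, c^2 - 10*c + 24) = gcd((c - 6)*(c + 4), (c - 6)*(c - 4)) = c - 6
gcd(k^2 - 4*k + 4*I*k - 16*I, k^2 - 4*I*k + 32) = k + 4*I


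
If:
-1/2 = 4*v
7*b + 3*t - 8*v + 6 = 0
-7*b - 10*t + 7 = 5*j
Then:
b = -3*t/7 - 1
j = 14/5 - 7*t/5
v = -1/8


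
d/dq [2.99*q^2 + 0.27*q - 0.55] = 5.98*q + 0.27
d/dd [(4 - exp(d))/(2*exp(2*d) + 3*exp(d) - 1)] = ((exp(d) - 4)*(4*exp(d) + 3) - 2*exp(2*d) - 3*exp(d) + 1)*exp(d)/(2*exp(2*d) + 3*exp(d) - 1)^2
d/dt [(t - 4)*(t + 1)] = 2*t - 3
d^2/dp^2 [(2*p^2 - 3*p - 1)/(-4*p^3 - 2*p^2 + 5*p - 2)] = 2*(-32*p^6 + 144*p^5 + 48*p^4 + 228*p^3 - 168*p^2 - 90*p + 43)/(64*p^9 + 96*p^8 - 192*p^7 - 136*p^6 + 336*p^5 - 66*p^4 - 197*p^3 + 174*p^2 - 60*p + 8)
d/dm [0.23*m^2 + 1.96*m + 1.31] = 0.46*m + 1.96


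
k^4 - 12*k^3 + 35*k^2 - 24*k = k*(k - 8)*(k - 3)*(k - 1)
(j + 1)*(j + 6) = j^2 + 7*j + 6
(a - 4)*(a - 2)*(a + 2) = a^3 - 4*a^2 - 4*a + 16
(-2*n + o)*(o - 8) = -2*n*o + 16*n + o^2 - 8*o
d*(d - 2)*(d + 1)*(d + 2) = d^4 + d^3 - 4*d^2 - 4*d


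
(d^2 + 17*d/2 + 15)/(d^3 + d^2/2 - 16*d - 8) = (2*d^2 + 17*d + 30)/(2*d^3 + d^2 - 32*d - 16)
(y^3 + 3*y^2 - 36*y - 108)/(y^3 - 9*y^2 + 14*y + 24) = (y^2 + 9*y + 18)/(y^2 - 3*y - 4)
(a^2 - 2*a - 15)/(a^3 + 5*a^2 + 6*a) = (a - 5)/(a*(a + 2))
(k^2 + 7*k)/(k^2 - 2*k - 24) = k*(k + 7)/(k^2 - 2*k - 24)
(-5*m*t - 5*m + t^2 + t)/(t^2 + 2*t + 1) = (-5*m + t)/(t + 1)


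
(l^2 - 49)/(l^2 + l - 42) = (l - 7)/(l - 6)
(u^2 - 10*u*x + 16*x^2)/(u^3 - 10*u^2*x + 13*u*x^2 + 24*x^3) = (-u + 2*x)/(-u^2 + 2*u*x + 3*x^2)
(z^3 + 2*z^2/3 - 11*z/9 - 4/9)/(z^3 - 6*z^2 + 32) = (9*z^3 + 6*z^2 - 11*z - 4)/(9*(z^3 - 6*z^2 + 32))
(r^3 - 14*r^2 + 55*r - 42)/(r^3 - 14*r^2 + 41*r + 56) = (r^2 - 7*r + 6)/(r^2 - 7*r - 8)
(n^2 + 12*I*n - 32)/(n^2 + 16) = (n + 8*I)/(n - 4*I)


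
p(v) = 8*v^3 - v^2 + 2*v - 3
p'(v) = 24*v^2 - 2*v + 2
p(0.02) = -2.96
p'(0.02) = 1.97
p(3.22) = 260.16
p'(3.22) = 244.40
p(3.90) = 464.14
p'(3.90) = 359.24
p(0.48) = -1.39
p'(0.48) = 6.57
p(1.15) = 10.14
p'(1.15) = 31.44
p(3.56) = 352.39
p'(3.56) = 299.05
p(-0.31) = -3.95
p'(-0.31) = 4.93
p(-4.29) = -661.61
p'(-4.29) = 452.28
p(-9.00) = -5934.00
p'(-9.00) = 1964.00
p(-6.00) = -1779.00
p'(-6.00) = 878.00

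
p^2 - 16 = (p - 4)*(p + 4)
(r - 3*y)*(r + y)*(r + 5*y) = r^3 + 3*r^2*y - 13*r*y^2 - 15*y^3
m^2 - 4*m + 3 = (m - 3)*(m - 1)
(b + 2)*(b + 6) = b^2 + 8*b + 12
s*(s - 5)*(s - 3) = s^3 - 8*s^2 + 15*s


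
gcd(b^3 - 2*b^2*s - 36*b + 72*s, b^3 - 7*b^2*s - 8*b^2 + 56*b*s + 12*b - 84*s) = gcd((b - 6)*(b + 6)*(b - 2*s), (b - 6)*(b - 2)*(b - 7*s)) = b - 6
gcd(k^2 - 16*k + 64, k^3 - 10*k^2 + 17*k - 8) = k - 8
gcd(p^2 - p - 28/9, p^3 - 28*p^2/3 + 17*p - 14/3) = 1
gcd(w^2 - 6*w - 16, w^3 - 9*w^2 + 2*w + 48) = w^2 - 6*w - 16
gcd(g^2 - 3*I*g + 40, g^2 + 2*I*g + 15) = g + 5*I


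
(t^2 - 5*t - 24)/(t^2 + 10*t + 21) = (t - 8)/(t + 7)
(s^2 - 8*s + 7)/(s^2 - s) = (s - 7)/s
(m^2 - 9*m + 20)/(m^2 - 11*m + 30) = (m - 4)/(m - 6)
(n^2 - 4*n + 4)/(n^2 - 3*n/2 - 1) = 2*(n - 2)/(2*n + 1)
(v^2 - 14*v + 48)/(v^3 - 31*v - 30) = (v - 8)/(v^2 + 6*v + 5)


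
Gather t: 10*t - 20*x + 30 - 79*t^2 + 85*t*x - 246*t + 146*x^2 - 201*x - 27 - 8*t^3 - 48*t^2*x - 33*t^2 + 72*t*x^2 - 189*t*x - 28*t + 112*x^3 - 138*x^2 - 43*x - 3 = -8*t^3 + t^2*(-48*x - 112) + t*(72*x^2 - 104*x - 264) + 112*x^3 + 8*x^2 - 264*x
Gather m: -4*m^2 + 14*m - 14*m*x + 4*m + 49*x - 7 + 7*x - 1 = -4*m^2 + m*(18 - 14*x) + 56*x - 8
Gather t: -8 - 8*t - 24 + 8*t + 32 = 0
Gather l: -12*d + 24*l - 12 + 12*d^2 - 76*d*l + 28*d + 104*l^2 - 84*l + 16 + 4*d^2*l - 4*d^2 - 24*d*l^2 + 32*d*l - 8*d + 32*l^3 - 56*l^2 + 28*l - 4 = 8*d^2 + 8*d + 32*l^3 + l^2*(48 - 24*d) + l*(4*d^2 - 44*d - 32)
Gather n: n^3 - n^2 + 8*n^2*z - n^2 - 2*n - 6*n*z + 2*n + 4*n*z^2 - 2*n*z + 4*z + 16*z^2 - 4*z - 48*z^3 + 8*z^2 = n^3 + n^2*(8*z - 2) + n*(4*z^2 - 8*z) - 48*z^3 + 24*z^2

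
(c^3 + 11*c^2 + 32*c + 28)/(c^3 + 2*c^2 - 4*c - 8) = (c + 7)/(c - 2)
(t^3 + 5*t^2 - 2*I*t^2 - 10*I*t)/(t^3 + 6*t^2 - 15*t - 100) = t*(t - 2*I)/(t^2 + t - 20)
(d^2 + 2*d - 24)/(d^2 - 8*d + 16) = (d + 6)/(d - 4)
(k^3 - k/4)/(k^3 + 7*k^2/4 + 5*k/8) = 2*(2*k - 1)/(4*k + 5)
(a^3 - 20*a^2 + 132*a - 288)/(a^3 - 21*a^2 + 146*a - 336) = (a - 6)/(a - 7)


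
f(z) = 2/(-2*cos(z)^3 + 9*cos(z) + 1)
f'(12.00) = -0.09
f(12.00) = 0.27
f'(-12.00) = 0.09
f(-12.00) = 0.27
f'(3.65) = -0.14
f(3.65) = -0.36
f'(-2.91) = -0.04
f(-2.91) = -0.34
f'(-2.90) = -0.05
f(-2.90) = -0.34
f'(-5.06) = 0.98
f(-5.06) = 0.50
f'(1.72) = 159.80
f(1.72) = -6.04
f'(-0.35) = -0.04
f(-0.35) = 0.26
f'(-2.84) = -0.06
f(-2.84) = -0.34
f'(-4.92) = 2.13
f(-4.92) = 0.70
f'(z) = 2*(-6*sin(z)*cos(z)^2 + 9*sin(z))/(-2*cos(z)^3 + 9*cos(z) + 1)^2 = 6*(2 - cos(2*z))*sin(z)/(-2*cos(z)^3 + 9*cos(z) + 1)^2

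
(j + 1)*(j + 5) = j^2 + 6*j + 5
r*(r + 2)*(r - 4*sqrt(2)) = r^3 - 4*sqrt(2)*r^2 + 2*r^2 - 8*sqrt(2)*r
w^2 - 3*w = w*(w - 3)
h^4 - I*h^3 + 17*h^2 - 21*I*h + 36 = (h - 3*I)^2*(h + I)*(h + 4*I)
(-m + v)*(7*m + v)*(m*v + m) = -7*m^3*v - 7*m^3 + 6*m^2*v^2 + 6*m^2*v + m*v^3 + m*v^2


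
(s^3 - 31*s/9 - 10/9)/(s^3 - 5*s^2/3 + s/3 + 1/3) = (3*s^2 - s - 10)/(3*(s^2 - 2*s + 1))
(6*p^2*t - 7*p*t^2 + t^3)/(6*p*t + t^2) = (6*p^2 - 7*p*t + t^2)/(6*p + t)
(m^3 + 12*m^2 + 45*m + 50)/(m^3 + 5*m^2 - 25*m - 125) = (m + 2)/(m - 5)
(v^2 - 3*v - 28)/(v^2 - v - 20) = (v - 7)/(v - 5)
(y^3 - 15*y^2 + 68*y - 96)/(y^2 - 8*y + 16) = (y^2 - 11*y + 24)/(y - 4)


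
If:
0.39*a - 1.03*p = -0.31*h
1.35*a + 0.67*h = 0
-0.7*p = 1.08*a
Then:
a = 0.00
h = 0.00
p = 0.00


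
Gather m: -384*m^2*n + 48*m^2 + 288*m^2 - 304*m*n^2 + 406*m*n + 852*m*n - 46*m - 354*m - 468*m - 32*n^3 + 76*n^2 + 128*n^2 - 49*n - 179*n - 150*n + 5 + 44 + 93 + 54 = m^2*(336 - 384*n) + m*(-304*n^2 + 1258*n - 868) - 32*n^3 + 204*n^2 - 378*n + 196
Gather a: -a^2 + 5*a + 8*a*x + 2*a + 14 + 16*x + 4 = -a^2 + a*(8*x + 7) + 16*x + 18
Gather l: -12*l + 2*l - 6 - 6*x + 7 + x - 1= -10*l - 5*x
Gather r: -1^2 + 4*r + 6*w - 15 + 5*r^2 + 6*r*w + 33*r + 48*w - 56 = 5*r^2 + r*(6*w + 37) + 54*w - 72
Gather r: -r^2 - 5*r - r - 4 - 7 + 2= -r^2 - 6*r - 9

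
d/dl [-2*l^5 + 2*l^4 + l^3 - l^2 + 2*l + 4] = -10*l^4 + 8*l^3 + 3*l^2 - 2*l + 2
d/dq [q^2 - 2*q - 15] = 2*q - 2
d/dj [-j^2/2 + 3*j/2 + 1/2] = 3/2 - j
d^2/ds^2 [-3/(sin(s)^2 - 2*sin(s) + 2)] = 6*(2*sin(s)^4 - 3*sin(s)^3 - 5*sin(s)^2 + 8*sin(s) - 2)/(sin(s)^2 - 2*sin(s) + 2)^3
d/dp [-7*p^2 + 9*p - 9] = 9 - 14*p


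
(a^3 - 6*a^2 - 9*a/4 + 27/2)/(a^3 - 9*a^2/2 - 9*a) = (a - 3/2)/a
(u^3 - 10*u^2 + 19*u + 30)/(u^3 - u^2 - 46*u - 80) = (-u^3 + 10*u^2 - 19*u - 30)/(-u^3 + u^2 + 46*u + 80)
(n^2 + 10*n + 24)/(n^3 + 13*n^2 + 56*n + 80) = (n + 6)/(n^2 + 9*n + 20)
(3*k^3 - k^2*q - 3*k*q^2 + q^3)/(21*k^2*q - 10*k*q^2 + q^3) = (-k^2 + q^2)/(q*(-7*k + q))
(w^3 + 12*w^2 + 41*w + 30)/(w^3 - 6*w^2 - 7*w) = (w^2 + 11*w + 30)/(w*(w - 7))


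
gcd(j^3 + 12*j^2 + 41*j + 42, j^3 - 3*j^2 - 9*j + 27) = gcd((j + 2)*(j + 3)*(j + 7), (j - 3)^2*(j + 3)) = j + 3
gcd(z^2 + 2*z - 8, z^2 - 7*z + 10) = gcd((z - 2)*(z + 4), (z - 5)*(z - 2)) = z - 2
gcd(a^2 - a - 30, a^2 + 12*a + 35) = a + 5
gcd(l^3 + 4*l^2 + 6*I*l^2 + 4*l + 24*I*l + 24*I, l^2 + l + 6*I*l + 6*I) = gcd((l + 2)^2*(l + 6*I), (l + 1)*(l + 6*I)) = l + 6*I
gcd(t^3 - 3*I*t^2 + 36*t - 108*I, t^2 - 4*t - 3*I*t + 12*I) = t - 3*I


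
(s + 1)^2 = s^2 + 2*s + 1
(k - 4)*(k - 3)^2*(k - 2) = k^4 - 12*k^3 + 53*k^2 - 102*k + 72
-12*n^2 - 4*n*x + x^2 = (-6*n + x)*(2*n + x)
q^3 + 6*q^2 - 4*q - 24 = (q - 2)*(q + 2)*(q + 6)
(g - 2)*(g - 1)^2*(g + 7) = g^4 + 3*g^3 - 23*g^2 + 33*g - 14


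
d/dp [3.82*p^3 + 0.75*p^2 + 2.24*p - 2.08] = 11.46*p^2 + 1.5*p + 2.24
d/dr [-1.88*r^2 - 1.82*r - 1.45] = -3.76*r - 1.82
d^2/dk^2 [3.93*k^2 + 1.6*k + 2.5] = 7.86000000000000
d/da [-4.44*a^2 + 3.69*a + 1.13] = 3.69 - 8.88*a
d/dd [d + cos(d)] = 1 - sin(d)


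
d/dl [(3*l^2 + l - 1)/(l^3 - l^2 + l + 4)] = ((6*l + 1)*(l^3 - l^2 + l + 4) - (3*l^2 - 2*l + 1)*(3*l^2 + l - 1))/(l^3 - l^2 + l + 4)^2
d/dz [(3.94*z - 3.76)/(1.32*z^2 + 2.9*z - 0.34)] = (-5.2008*z^2 + 9.9264*z + 9.5644)/(1.7424*z^4 + 7.656*z^3 + 7.5124*z^2 - 1.972*z + 0.1156)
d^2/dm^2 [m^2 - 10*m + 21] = 2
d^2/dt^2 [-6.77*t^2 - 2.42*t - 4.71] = -13.5400000000000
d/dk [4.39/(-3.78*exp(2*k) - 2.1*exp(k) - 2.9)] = (33.1884*exp(k) + 9.219)*exp(k)/(3.78*exp(2*k) + 2.1*exp(k) + 2.9)^2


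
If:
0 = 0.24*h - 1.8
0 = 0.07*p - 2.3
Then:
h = 7.50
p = 32.86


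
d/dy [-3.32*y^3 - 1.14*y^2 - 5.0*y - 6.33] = -9.96*y^2 - 2.28*y - 5.0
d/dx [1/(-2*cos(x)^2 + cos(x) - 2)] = (1 - 4*cos(x))*sin(x)/(-cos(x) + cos(2*x) + 3)^2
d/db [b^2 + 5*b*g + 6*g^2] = 2*b + 5*g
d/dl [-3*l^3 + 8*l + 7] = 8 - 9*l^2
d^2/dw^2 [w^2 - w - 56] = 2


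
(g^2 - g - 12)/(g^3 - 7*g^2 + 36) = (g^2 - g - 12)/(g^3 - 7*g^2 + 36)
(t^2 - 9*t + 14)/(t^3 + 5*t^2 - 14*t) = (t - 7)/(t*(t + 7))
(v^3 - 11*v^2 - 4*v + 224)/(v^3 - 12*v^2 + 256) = (v - 7)/(v - 8)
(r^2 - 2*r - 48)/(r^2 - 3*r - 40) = (r + 6)/(r + 5)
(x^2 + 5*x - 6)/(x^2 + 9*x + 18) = (x - 1)/(x + 3)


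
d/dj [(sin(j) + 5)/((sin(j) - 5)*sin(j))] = (-cos(j) - 10/tan(j) + 25*cos(j)/sin(j)^2)/(sin(j) - 5)^2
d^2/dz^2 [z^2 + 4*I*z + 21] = 2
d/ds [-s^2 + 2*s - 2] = 2 - 2*s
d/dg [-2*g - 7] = -2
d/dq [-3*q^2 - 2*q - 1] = -6*q - 2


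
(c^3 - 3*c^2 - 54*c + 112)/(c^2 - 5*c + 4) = (c^3 - 3*c^2 - 54*c + 112)/(c^2 - 5*c + 4)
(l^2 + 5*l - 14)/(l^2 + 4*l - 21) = (l - 2)/(l - 3)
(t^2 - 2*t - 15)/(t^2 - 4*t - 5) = (t + 3)/(t + 1)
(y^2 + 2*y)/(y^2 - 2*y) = (y + 2)/(y - 2)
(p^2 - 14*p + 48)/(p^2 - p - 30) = (p - 8)/(p + 5)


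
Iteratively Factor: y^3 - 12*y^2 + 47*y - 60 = (y - 5)*(y^2 - 7*y + 12) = (y - 5)*(y - 4)*(y - 3)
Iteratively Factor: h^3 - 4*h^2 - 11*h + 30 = (h - 2)*(h^2 - 2*h - 15) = (h - 2)*(h + 3)*(h - 5)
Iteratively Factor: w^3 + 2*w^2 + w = (w + 1)*(w^2 + w) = (w + 1)^2*(w)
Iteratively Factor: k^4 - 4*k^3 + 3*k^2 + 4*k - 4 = (k - 1)*(k^3 - 3*k^2 + 4) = (k - 2)*(k - 1)*(k^2 - k - 2) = (k - 2)^2*(k - 1)*(k + 1)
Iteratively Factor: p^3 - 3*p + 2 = (p + 2)*(p^2 - 2*p + 1) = (p - 1)*(p + 2)*(p - 1)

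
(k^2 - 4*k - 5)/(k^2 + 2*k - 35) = (k + 1)/(k + 7)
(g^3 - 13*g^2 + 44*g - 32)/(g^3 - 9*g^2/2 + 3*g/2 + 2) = 2*(g - 8)/(2*g + 1)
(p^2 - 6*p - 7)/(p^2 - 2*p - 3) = (p - 7)/(p - 3)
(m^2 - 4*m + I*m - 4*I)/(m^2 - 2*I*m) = (m^2 + m*(-4 + I) - 4*I)/(m*(m - 2*I))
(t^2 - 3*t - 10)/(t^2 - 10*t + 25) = (t + 2)/(t - 5)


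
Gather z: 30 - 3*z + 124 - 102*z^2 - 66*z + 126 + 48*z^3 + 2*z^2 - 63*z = 48*z^3 - 100*z^2 - 132*z + 280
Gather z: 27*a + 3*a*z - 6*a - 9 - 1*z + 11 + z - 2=3*a*z + 21*a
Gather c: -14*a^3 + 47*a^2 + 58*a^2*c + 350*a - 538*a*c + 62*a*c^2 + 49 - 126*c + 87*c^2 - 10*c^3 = -14*a^3 + 47*a^2 + 350*a - 10*c^3 + c^2*(62*a + 87) + c*(58*a^2 - 538*a - 126) + 49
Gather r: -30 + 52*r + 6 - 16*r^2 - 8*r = -16*r^2 + 44*r - 24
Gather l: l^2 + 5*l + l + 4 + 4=l^2 + 6*l + 8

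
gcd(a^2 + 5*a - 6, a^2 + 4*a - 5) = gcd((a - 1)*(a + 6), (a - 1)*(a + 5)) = a - 1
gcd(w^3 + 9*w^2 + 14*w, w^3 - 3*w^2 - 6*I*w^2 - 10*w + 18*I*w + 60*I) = w + 2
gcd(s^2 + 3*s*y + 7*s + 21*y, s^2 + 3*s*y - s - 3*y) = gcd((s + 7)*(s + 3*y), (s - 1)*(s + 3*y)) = s + 3*y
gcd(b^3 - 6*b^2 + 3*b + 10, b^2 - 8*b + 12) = b - 2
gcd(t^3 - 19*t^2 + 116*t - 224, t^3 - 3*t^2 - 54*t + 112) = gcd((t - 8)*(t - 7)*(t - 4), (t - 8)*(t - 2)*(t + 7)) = t - 8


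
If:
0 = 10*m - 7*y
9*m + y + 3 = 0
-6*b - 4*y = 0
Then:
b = 20/73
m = -21/73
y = -30/73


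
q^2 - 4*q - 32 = (q - 8)*(q + 4)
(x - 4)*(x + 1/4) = x^2 - 15*x/4 - 1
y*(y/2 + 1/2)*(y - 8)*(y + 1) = y^4/2 - 3*y^3 - 15*y^2/2 - 4*y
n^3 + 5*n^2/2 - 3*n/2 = n*(n - 1/2)*(n + 3)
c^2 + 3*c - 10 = (c - 2)*(c + 5)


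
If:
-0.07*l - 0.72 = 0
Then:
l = -10.29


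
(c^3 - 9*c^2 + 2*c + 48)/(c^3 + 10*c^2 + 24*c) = (c^3 - 9*c^2 + 2*c + 48)/(c*(c^2 + 10*c + 24))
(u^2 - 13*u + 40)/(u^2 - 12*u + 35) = (u - 8)/(u - 7)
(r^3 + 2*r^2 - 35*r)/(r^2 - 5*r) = r + 7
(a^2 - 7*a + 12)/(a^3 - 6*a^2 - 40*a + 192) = (a - 3)/(a^2 - 2*a - 48)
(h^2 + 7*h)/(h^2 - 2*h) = (h + 7)/(h - 2)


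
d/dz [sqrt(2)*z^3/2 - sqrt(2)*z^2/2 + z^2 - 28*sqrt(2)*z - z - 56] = 3*sqrt(2)*z^2/2 - sqrt(2)*z + 2*z - 28*sqrt(2) - 1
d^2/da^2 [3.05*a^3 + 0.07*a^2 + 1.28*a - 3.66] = 18.3*a + 0.14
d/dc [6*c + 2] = 6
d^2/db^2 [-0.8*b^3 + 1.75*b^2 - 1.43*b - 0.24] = 3.5 - 4.8*b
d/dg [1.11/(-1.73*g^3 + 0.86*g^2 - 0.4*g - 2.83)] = (5.7609*g^2 - 1.9092*g + 0.444)/(1.73*g^3 - 0.86*g^2 + 0.4*g + 2.83)^2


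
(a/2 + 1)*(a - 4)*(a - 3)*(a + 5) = a^4/2 - 27*a^2/2 + 7*a + 60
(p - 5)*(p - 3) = p^2 - 8*p + 15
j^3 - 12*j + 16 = (j - 2)^2*(j + 4)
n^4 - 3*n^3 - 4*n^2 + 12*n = n*(n - 3)*(n - 2)*(n + 2)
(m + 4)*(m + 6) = m^2 + 10*m + 24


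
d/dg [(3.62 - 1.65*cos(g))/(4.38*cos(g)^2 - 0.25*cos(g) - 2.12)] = (-7.227*cos(g)^2 + 31.7112*cos(g) - 4.403)*sin(g)/(19.1844*cos(g)^4 - 2.19*cos(g)^3 - 18.5087*cos(g)^2 + 1.06*cos(g) + 4.4944)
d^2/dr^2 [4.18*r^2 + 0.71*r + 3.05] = 8.36000000000000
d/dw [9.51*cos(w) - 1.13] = -9.51*sin(w)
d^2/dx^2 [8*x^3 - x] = 48*x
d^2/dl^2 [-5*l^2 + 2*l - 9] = -10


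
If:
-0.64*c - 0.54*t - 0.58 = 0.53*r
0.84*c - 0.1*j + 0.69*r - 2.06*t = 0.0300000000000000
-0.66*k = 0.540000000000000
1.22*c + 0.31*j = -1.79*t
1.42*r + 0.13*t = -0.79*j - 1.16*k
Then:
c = -0.07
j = 2.41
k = -0.82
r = -0.64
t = -0.37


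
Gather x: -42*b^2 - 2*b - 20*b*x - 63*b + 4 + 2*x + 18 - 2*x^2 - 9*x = -42*b^2 - 65*b - 2*x^2 + x*(-20*b - 7) + 22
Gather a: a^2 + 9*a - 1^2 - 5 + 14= a^2 + 9*a + 8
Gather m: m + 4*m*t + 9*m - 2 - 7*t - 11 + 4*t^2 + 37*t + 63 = m*(4*t + 10) + 4*t^2 + 30*t + 50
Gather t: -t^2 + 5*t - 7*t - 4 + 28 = -t^2 - 2*t + 24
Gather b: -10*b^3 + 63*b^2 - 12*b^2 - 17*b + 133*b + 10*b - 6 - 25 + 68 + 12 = -10*b^3 + 51*b^2 + 126*b + 49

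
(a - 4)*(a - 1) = a^2 - 5*a + 4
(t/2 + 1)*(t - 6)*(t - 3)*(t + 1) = t^4/2 - 3*t^3 - 7*t^2/2 + 18*t + 18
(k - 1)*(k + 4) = k^2 + 3*k - 4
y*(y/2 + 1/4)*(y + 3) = y^3/2 + 7*y^2/4 + 3*y/4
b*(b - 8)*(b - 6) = b^3 - 14*b^2 + 48*b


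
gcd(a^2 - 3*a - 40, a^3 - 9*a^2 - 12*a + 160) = a - 8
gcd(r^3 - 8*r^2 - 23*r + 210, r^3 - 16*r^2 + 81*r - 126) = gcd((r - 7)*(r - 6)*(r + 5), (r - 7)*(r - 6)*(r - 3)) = r^2 - 13*r + 42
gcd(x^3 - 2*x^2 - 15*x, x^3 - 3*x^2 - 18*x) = x^2 + 3*x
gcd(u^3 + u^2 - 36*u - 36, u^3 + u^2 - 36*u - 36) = u^3 + u^2 - 36*u - 36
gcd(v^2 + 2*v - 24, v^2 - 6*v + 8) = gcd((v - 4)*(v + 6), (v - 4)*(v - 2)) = v - 4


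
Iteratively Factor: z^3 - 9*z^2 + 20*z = (z - 4)*(z^2 - 5*z) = z*(z - 4)*(z - 5)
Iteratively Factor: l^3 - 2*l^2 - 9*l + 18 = (l + 3)*(l^2 - 5*l + 6) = (l - 2)*(l + 3)*(l - 3)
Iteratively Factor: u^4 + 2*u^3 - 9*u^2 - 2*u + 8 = (u + 1)*(u^3 + u^2 - 10*u + 8) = (u + 1)*(u + 4)*(u^2 - 3*u + 2) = (u - 1)*(u + 1)*(u + 4)*(u - 2)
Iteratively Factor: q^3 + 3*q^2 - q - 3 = (q + 3)*(q^2 - 1) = (q - 1)*(q + 3)*(q + 1)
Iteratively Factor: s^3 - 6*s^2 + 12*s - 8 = (s - 2)*(s^2 - 4*s + 4) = (s - 2)^2*(s - 2)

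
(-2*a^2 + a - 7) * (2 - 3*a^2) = 6*a^4 - 3*a^3 + 17*a^2 + 2*a - 14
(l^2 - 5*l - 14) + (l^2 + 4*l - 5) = 2*l^2 - l - 19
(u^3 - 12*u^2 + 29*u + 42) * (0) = 0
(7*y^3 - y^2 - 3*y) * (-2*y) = -14*y^4 + 2*y^3 + 6*y^2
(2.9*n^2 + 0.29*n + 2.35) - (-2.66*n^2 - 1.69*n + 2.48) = 5.56*n^2 + 1.98*n - 0.13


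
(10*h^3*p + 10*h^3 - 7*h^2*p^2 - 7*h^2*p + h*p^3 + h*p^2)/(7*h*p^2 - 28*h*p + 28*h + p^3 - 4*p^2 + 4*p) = h*(10*h^2*p + 10*h^2 - 7*h*p^2 - 7*h*p + p^3 + p^2)/(7*h*p^2 - 28*h*p + 28*h + p^3 - 4*p^2 + 4*p)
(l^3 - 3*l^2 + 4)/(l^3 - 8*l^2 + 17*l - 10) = (l^2 - l - 2)/(l^2 - 6*l + 5)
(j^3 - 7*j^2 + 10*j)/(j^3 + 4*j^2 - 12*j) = (j - 5)/(j + 6)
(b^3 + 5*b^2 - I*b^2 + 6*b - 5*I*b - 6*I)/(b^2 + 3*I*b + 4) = (b^2 + 5*b + 6)/(b + 4*I)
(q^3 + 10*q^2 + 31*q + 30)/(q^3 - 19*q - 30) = (q + 5)/(q - 5)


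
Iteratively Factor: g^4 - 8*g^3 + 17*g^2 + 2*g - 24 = (g - 2)*(g^3 - 6*g^2 + 5*g + 12) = (g - 2)*(g + 1)*(g^2 - 7*g + 12) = (g - 3)*(g - 2)*(g + 1)*(g - 4)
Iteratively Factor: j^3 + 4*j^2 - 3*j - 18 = (j - 2)*(j^2 + 6*j + 9) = (j - 2)*(j + 3)*(j + 3)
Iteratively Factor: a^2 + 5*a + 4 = (a + 1)*(a + 4)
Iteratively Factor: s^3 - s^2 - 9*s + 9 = (s - 1)*(s^2 - 9) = (s - 1)*(s + 3)*(s - 3)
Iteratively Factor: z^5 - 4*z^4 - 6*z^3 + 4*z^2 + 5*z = (z)*(z^4 - 4*z^3 - 6*z^2 + 4*z + 5) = z*(z + 1)*(z^3 - 5*z^2 - z + 5) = z*(z + 1)^2*(z^2 - 6*z + 5) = z*(z - 1)*(z + 1)^2*(z - 5)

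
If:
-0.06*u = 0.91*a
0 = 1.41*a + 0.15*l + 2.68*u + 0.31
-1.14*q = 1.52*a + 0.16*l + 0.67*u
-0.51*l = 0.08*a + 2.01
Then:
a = -0.01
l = -3.94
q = 0.50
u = 0.11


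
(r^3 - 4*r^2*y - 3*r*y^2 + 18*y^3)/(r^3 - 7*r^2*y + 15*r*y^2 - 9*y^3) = (-r - 2*y)/(-r + y)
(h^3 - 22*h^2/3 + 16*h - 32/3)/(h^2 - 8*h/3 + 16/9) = 3*(h^2 - 6*h + 8)/(3*h - 4)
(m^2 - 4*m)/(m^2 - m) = (m - 4)/(m - 1)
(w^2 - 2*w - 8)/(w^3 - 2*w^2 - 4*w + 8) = (w - 4)/(w^2 - 4*w + 4)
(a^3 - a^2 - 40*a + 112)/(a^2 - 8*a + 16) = a + 7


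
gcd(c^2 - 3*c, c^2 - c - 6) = c - 3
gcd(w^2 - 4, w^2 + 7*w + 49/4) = 1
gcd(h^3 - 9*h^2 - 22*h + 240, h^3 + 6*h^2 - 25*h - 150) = h + 5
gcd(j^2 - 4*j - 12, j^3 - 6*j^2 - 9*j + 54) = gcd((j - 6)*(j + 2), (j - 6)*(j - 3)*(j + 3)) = j - 6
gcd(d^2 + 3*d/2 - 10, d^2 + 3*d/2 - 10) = d^2 + 3*d/2 - 10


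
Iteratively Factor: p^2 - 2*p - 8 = (p + 2)*(p - 4)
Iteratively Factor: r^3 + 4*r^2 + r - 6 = (r + 2)*(r^2 + 2*r - 3) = (r + 2)*(r + 3)*(r - 1)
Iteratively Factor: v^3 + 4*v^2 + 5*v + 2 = (v + 1)*(v^2 + 3*v + 2) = (v + 1)^2*(v + 2)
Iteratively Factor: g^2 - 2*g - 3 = (g + 1)*(g - 3)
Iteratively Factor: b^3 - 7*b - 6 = (b + 2)*(b^2 - 2*b - 3) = (b + 1)*(b + 2)*(b - 3)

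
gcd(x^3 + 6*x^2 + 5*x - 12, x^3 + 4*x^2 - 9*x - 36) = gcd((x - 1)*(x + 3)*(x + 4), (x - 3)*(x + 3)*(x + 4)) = x^2 + 7*x + 12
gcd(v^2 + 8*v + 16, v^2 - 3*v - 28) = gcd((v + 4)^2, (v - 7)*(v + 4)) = v + 4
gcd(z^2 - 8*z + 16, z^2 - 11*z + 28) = z - 4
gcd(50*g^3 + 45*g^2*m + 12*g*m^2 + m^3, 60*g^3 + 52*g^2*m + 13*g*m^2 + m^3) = 10*g^2 + 7*g*m + m^2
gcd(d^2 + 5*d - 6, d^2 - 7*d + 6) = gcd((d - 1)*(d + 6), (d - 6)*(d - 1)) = d - 1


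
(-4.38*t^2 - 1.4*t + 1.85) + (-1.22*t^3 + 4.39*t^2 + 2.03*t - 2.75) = -1.22*t^3 + 0.00999999999999979*t^2 + 0.63*t - 0.9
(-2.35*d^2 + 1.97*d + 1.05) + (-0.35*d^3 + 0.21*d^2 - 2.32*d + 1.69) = -0.35*d^3 - 2.14*d^2 - 0.35*d + 2.74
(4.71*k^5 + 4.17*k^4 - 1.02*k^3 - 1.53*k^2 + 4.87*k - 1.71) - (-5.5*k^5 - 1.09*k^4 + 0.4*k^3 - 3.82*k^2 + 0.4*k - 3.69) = 10.21*k^5 + 5.26*k^4 - 1.42*k^3 + 2.29*k^2 + 4.47*k + 1.98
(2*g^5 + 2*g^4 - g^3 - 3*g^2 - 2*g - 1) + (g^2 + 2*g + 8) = 2*g^5 + 2*g^4 - g^3 - 2*g^2 + 7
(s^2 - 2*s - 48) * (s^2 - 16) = s^4 - 2*s^3 - 64*s^2 + 32*s + 768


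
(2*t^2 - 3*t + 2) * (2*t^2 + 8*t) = 4*t^4 + 10*t^3 - 20*t^2 + 16*t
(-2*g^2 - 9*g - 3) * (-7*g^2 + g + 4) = 14*g^4 + 61*g^3 + 4*g^2 - 39*g - 12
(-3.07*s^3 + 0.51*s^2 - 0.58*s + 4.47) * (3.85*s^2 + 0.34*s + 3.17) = -11.8195*s^5 + 0.9197*s^4 - 11.7915*s^3 + 18.629*s^2 - 0.3188*s + 14.1699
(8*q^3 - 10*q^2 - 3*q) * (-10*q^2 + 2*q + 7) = -80*q^5 + 116*q^4 + 66*q^3 - 76*q^2 - 21*q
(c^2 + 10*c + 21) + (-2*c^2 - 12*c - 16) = -c^2 - 2*c + 5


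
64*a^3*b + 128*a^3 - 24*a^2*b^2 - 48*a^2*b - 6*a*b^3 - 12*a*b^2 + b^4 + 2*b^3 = (-8*a + b)*(-2*a + b)*(4*a + b)*(b + 2)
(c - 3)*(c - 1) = c^2 - 4*c + 3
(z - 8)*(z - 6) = z^2 - 14*z + 48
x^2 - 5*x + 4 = (x - 4)*(x - 1)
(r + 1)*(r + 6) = r^2 + 7*r + 6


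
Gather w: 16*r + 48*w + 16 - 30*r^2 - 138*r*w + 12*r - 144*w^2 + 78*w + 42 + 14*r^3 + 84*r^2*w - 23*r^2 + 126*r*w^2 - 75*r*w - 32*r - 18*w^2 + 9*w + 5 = 14*r^3 - 53*r^2 - 4*r + w^2*(126*r - 162) + w*(84*r^2 - 213*r + 135) + 63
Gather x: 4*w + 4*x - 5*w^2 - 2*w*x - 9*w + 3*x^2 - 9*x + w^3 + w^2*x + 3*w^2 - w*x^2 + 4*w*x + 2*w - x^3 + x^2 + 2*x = w^3 - 2*w^2 - 3*w - x^3 + x^2*(4 - w) + x*(w^2 + 2*w - 3)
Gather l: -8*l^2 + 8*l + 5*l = -8*l^2 + 13*l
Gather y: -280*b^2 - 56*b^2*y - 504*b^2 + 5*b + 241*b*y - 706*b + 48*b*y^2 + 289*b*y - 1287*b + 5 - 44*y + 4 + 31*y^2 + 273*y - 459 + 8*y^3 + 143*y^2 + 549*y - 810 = -784*b^2 - 1988*b + 8*y^3 + y^2*(48*b + 174) + y*(-56*b^2 + 530*b + 778) - 1260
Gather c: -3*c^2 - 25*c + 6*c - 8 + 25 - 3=-3*c^2 - 19*c + 14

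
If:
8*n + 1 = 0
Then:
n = -1/8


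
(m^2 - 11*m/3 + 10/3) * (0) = 0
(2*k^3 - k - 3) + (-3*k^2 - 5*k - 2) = 2*k^3 - 3*k^2 - 6*k - 5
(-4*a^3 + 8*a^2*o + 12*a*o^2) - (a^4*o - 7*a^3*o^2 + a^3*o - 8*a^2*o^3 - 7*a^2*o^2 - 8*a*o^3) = -a^4*o + 7*a^3*o^2 - a^3*o - 4*a^3 + 8*a^2*o^3 + 7*a^2*o^2 + 8*a^2*o + 8*a*o^3 + 12*a*o^2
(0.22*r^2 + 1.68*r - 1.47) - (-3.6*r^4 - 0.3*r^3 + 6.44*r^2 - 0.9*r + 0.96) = 3.6*r^4 + 0.3*r^3 - 6.22*r^2 + 2.58*r - 2.43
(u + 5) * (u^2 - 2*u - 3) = u^3 + 3*u^2 - 13*u - 15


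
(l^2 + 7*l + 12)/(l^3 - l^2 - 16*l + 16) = (l + 3)/(l^2 - 5*l + 4)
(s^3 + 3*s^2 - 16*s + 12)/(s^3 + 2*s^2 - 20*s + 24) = (s - 1)/(s - 2)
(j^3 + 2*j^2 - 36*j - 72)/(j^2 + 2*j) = j - 36/j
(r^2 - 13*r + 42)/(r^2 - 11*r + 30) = (r - 7)/(r - 5)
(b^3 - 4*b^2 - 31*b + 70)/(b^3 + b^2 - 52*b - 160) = (b^2 - 9*b + 14)/(b^2 - 4*b - 32)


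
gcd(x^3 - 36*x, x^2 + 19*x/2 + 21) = x + 6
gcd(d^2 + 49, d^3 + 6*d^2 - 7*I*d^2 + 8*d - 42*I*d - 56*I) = d - 7*I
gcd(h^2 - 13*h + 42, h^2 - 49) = h - 7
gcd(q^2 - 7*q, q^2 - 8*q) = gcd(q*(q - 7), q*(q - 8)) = q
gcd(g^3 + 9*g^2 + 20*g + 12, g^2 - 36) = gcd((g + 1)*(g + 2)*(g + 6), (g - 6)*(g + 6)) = g + 6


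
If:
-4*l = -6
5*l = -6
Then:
No Solution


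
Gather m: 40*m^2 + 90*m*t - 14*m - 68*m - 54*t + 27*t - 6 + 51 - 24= 40*m^2 + m*(90*t - 82) - 27*t + 21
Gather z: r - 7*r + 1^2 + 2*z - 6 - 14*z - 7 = -6*r - 12*z - 12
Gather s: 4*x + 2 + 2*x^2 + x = 2*x^2 + 5*x + 2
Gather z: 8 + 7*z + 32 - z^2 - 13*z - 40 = -z^2 - 6*z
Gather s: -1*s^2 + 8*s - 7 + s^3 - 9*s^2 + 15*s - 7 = s^3 - 10*s^2 + 23*s - 14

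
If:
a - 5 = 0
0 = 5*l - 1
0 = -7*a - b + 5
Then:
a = 5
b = -30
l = 1/5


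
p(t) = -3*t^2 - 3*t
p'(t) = -6*t - 3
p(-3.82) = -32.32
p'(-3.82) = 19.92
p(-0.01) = 0.03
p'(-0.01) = -2.94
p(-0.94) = 0.17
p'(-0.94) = 2.64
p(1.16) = -7.52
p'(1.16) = -9.96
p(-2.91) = -16.67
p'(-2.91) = 14.46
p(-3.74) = -30.74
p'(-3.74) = 19.44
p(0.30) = -1.17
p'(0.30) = -4.80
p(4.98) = -89.34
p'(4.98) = -32.88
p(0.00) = 0.00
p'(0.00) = -3.00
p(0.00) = 0.00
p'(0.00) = -3.00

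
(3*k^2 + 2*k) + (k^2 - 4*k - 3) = 4*k^2 - 2*k - 3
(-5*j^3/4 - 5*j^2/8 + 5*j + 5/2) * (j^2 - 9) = -5*j^5/4 - 5*j^4/8 + 65*j^3/4 + 65*j^2/8 - 45*j - 45/2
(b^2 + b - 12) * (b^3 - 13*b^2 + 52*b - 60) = b^5 - 12*b^4 + 27*b^3 + 148*b^2 - 684*b + 720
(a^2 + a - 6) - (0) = a^2 + a - 6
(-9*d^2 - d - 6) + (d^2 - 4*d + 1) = -8*d^2 - 5*d - 5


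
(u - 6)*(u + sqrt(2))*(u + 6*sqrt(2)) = u^3 - 6*u^2 + 7*sqrt(2)*u^2 - 42*sqrt(2)*u + 12*u - 72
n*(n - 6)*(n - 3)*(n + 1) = n^4 - 8*n^3 + 9*n^2 + 18*n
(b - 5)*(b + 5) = b^2 - 25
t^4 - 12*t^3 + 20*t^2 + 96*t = t*(t - 8)*(t - 6)*(t + 2)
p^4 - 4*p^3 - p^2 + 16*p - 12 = (p - 3)*(p - 2)*(p - 1)*(p + 2)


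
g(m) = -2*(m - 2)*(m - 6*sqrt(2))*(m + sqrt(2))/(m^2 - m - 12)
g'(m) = -2*(1 - 2*m)*(m - 2)*(m - 6*sqrt(2))*(m + sqrt(2))/(m^2 - m - 12)^2 - 2*(m - 2)*(m - 6*sqrt(2))/(m^2 - m - 12) - 2*(m - 2)*(m + sqrt(2))/(m^2 - m - 12) - 2*(m - 6*sqrt(2))*(m + sqrt(2))/(m^2 - m - 12)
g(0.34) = 3.88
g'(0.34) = -0.70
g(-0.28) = 3.89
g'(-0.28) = 0.76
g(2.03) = -0.13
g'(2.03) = -4.55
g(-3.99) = 48.67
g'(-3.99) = 24.33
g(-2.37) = -22.60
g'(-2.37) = 63.21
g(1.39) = 2.12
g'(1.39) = -2.69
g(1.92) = 0.34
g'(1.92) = -4.13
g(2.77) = -5.19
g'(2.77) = -10.39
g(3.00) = -8.07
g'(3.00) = -15.15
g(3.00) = -8.07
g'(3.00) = -15.15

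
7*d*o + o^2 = o*(7*d + o)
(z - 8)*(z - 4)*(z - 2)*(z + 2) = z^4 - 12*z^3 + 28*z^2 + 48*z - 128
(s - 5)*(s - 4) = s^2 - 9*s + 20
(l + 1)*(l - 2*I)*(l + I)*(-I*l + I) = -I*l^4 - l^3 - I*l^2 + l + 2*I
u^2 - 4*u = u*(u - 4)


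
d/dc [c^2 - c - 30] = 2*c - 1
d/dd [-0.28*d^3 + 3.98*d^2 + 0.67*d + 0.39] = -0.84*d^2 + 7.96*d + 0.67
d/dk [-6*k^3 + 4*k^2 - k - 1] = -18*k^2 + 8*k - 1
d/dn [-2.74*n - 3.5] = -2.74000000000000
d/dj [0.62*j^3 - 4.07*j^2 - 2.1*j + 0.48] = 1.86*j^2 - 8.14*j - 2.1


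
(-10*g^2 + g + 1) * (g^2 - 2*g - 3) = -10*g^4 + 21*g^3 + 29*g^2 - 5*g - 3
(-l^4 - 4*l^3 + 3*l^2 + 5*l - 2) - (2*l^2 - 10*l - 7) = -l^4 - 4*l^3 + l^2 + 15*l + 5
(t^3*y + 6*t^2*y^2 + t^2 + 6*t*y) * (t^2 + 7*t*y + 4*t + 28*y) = t^5*y + 13*t^4*y^2 + 4*t^4*y + t^4 + 42*t^3*y^3 + 52*t^3*y^2 + 13*t^3*y + 4*t^3 + 168*t^2*y^3 + 42*t^2*y^2 + 52*t^2*y + 168*t*y^2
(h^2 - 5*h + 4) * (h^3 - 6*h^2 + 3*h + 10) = h^5 - 11*h^4 + 37*h^3 - 29*h^2 - 38*h + 40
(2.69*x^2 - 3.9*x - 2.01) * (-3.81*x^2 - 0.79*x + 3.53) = -10.2489*x^4 + 12.7339*x^3 + 20.2348*x^2 - 12.1791*x - 7.0953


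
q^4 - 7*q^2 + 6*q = q*(q - 2)*(q - 1)*(q + 3)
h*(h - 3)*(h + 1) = h^3 - 2*h^2 - 3*h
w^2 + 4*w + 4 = (w + 2)^2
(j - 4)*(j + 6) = j^2 + 2*j - 24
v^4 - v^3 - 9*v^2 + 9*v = v*(v - 3)*(v - 1)*(v + 3)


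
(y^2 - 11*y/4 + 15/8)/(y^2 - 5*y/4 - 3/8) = (4*y - 5)/(4*y + 1)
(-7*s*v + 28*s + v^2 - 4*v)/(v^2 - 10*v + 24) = (-7*s + v)/(v - 6)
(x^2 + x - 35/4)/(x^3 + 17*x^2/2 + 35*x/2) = (x - 5/2)/(x*(x + 5))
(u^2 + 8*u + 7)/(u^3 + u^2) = (u + 7)/u^2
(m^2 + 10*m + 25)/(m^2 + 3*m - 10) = (m + 5)/(m - 2)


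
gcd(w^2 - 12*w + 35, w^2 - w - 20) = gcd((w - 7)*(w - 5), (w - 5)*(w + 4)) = w - 5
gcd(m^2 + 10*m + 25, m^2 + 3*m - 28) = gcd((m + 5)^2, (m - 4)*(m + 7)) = 1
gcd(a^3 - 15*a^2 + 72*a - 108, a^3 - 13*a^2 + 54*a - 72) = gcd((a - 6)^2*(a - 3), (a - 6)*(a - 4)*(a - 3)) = a^2 - 9*a + 18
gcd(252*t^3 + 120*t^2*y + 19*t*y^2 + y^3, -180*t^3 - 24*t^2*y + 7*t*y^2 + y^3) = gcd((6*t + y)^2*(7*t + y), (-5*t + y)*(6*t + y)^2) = 36*t^2 + 12*t*y + y^2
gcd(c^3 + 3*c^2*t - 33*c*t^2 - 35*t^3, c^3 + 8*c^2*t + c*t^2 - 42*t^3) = c + 7*t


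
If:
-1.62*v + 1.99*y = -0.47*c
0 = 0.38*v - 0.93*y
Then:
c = 4.20156774916013*y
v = 2.44736842105263*y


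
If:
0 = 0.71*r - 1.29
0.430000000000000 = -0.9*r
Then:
No Solution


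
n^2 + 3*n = n*(n + 3)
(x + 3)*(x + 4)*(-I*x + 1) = -I*x^3 + x^2 - 7*I*x^2 + 7*x - 12*I*x + 12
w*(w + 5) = w^2 + 5*w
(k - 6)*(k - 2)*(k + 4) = k^3 - 4*k^2 - 20*k + 48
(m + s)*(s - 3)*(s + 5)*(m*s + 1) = m^2*s^3 + 2*m^2*s^2 - 15*m^2*s + m*s^4 + 2*m*s^3 - 14*m*s^2 + 2*m*s - 15*m + s^3 + 2*s^2 - 15*s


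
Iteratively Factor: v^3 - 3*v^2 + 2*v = (v)*(v^2 - 3*v + 2) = v*(v - 2)*(v - 1)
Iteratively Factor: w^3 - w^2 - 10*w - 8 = (w + 1)*(w^2 - 2*w - 8) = (w + 1)*(w + 2)*(w - 4)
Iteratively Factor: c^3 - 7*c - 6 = (c - 3)*(c^2 + 3*c + 2) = (c - 3)*(c + 1)*(c + 2)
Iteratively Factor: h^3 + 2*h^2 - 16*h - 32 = (h + 4)*(h^2 - 2*h - 8) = (h + 2)*(h + 4)*(h - 4)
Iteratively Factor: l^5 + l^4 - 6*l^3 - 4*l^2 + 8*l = (l + 2)*(l^4 - l^3 - 4*l^2 + 4*l) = l*(l + 2)*(l^3 - l^2 - 4*l + 4) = l*(l + 2)^2*(l^2 - 3*l + 2) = l*(l - 1)*(l + 2)^2*(l - 2)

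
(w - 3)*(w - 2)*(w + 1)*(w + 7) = w^4 + 3*w^3 - 27*w^2 + 13*w + 42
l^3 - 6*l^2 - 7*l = l*(l - 7)*(l + 1)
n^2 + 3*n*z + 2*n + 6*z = (n + 2)*(n + 3*z)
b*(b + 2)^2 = b^3 + 4*b^2 + 4*b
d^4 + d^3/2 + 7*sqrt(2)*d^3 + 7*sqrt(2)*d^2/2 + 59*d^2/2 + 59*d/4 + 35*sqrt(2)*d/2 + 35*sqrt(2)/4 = (d + 1/2)*(d + sqrt(2))*(d + 5*sqrt(2)/2)*(d + 7*sqrt(2)/2)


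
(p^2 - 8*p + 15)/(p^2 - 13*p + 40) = (p - 3)/(p - 8)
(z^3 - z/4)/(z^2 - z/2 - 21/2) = (4*z^3 - z)/(4*z^2 - 2*z - 42)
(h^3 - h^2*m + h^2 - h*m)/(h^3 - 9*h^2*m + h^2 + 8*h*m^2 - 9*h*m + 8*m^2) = h/(h - 8*m)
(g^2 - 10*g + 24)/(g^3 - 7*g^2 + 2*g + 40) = (g - 6)/(g^2 - 3*g - 10)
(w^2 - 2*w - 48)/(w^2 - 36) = (w - 8)/(w - 6)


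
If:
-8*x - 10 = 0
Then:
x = -5/4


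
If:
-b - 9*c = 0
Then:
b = -9*c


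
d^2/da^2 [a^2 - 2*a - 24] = 2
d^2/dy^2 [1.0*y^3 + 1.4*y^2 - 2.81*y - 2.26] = 6.0*y + 2.8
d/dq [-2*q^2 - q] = -4*q - 1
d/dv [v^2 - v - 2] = 2*v - 1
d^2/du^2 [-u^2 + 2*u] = -2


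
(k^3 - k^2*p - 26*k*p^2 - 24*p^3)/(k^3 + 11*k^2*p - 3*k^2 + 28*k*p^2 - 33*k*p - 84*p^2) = (k^2 - 5*k*p - 6*p^2)/(k^2 + 7*k*p - 3*k - 21*p)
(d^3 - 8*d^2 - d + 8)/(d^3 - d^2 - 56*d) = (d^2 - 1)/(d*(d + 7))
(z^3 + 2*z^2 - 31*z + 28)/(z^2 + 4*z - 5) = (z^2 + 3*z - 28)/(z + 5)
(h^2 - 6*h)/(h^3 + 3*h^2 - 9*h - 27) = h*(h - 6)/(h^3 + 3*h^2 - 9*h - 27)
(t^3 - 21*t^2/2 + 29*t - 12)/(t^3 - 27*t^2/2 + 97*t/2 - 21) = (t - 4)/(t - 7)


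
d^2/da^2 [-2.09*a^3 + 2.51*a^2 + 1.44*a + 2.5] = 5.02 - 12.54*a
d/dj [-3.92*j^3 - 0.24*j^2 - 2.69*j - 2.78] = -11.76*j^2 - 0.48*j - 2.69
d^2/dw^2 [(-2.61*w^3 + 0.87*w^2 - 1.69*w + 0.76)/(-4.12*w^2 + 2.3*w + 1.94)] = (-5.6843418860808e-14*w^5 + 110.221448*w^3 - 49.25076*w^2 + 183.195528*w - 41.82008)/(69.934528*w^6 - 117.12336*w^5 - 33.406608*w^4 + 98.13364*w^3 + 15.730296*w^2 - 25.96884*w - 7.301384)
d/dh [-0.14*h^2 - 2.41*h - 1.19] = -0.28*h - 2.41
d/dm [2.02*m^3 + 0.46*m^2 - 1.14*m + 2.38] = 6.06*m^2 + 0.92*m - 1.14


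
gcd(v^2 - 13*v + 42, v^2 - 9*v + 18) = v - 6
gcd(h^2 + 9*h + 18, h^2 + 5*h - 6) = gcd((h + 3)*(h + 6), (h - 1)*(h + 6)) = h + 6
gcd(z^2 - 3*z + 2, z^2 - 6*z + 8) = z - 2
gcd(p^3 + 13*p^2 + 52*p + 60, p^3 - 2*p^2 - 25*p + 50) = p + 5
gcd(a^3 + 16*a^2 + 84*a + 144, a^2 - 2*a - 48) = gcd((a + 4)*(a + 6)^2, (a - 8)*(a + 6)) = a + 6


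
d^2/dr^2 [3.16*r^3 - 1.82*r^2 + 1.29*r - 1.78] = 18.96*r - 3.64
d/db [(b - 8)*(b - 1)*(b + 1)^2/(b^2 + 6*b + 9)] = (2*b^4 + 5*b^3 - 63*b^2 - 61*b + 5)/(b^3 + 9*b^2 + 27*b + 27)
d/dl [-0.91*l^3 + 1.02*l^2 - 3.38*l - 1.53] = -2.73*l^2 + 2.04*l - 3.38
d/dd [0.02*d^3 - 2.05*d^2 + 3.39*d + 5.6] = 0.06*d^2 - 4.1*d + 3.39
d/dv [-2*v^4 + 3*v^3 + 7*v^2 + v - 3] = -8*v^3 + 9*v^2 + 14*v + 1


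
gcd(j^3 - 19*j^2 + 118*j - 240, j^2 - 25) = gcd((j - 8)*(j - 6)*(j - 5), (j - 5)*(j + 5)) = j - 5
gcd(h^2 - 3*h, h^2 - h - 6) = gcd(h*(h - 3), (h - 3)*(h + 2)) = h - 3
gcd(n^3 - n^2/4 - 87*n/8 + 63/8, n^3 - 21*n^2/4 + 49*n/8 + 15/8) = n - 3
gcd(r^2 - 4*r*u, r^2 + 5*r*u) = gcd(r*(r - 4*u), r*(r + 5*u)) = r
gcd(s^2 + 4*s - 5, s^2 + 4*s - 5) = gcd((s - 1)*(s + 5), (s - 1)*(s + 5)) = s^2 + 4*s - 5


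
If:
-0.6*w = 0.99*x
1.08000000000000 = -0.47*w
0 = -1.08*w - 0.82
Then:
No Solution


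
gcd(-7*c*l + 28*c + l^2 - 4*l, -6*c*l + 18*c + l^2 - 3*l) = 1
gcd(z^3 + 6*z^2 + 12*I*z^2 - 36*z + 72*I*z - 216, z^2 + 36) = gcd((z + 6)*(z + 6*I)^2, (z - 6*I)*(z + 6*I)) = z + 6*I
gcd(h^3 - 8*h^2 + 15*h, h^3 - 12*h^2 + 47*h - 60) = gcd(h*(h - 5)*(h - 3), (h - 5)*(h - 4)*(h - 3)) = h^2 - 8*h + 15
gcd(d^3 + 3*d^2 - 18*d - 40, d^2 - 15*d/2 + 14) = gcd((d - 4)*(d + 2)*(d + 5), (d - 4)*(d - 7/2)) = d - 4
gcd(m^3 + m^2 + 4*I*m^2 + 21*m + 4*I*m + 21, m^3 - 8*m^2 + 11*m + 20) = m + 1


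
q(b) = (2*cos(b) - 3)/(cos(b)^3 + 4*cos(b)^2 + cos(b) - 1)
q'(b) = (2*cos(b) - 3)*(3*sin(b)*cos(b)^2 + 8*sin(b)*cos(b) + sin(b))/(cos(b)^3 + 4*cos(b)^2 + cos(b) - 1)^2 - 2*sin(b)/(cos(b)^3 + 4*cos(b)^2 + cos(b) - 1)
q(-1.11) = -6.52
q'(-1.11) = 98.59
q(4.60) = 3.03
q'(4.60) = -1.47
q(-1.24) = 10.73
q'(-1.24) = 172.86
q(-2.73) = -7.18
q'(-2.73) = -15.06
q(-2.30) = 23.25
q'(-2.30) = -286.95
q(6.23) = -0.20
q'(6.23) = 0.05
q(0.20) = -0.22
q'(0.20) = -0.19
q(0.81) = -0.84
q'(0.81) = -3.29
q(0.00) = -0.20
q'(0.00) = 0.00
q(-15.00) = -40.94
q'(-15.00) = -795.36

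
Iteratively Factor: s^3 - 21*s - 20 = (s + 4)*(s^2 - 4*s - 5) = (s + 1)*(s + 4)*(s - 5)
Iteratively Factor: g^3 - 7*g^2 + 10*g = (g - 5)*(g^2 - 2*g) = (g - 5)*(g - 2)*(g)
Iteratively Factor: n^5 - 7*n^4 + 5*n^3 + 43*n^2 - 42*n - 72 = (n - 4)*(n^4 - 3*n^3 - 7*n^2 + 15*n + 18) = (n - 4)*(n + 2)*(n^3 - 5*n^2 + 3*n + 9) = (n - 4)*(n + 1)*(n + 2)*(n^2 - 6*n + 9) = (n - 4)*(n - 3)*(n + 1)*(n + 2)*(n - 3)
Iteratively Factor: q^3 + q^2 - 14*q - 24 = (q + 3)*(q^2 - 2*q - 8) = (q + 2)*(q + 3)*(q - 4)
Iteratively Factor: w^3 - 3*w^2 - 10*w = (w - 5)*(w^2 + 2*w) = (w - 5)*(w + 2)*(w)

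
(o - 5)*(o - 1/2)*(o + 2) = o^3 - 7*o^2/2 - 17*o/2 + 5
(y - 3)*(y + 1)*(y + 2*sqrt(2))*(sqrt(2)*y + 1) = sqrt(2)*y^4 - 2*sqrt(2)*y^3 + 5*y^3 - 10*y^2 - sqrt(2)*y^2 - 15*y - 4*sqrt(2)*y - 6*sqrt(2)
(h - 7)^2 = h^2 - 14*h + 49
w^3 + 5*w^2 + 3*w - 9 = (w - 1)*(w + 3)^2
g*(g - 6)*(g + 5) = g^3 - g^2 - 30*g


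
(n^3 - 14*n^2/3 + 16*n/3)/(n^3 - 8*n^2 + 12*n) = (n - 8/3)/(n - 6)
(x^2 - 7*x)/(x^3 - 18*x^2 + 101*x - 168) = x/(x^2 - 11*x + 24)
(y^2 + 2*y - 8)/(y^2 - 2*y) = (y + 4)/y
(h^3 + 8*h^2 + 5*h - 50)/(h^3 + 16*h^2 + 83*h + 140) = (h^2 + 3*h - 10)/(h^2 + 11*h + 28)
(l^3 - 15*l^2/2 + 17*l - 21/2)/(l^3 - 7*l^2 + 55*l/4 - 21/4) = 2*(l - 1)/(2*l - 1)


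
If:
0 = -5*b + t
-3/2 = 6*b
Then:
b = -1/4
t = -5/4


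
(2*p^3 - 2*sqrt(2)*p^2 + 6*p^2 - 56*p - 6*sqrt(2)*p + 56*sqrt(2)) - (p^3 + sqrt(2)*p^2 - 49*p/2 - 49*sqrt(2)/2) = p^3 - 3*sqrt(2)*p^2 + 6*p^2 - 63*p/2 - 6*sqrt(2)*p + 161*sqrt(2)/2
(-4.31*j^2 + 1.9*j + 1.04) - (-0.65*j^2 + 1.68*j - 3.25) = -3.66*j^2 + 0.22*j + 4.29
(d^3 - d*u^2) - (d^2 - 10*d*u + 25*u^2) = d^3 - d^2 - d*u^2 + 10*d*u - 25*u^2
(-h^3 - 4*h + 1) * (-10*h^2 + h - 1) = 10*h^5 - h^4 + 41*h^3 - 14*h^2 + 5*h - 1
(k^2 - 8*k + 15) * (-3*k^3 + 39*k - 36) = -3*k^5 + 24*k^4 - 6*k^3 - 348*k^2 + 873*k - 540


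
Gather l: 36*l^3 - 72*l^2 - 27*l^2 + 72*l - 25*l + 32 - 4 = 36*l^3 - 99*l^2 + 47*l + 28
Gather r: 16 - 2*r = 16 - 2*r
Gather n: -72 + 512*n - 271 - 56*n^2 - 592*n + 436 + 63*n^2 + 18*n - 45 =7*n^2 - 62*n + 48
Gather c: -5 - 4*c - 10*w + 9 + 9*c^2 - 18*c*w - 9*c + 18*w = 9*c^2 + c*(-18*w - 13) + 8*w + 4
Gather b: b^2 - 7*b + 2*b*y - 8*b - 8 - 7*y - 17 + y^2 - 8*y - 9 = b^2 + b*(2*y - 15) + y^2 - 15*y - 34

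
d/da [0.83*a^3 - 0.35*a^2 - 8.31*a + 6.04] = 2.49*a^2 - 0.7*a - 8.31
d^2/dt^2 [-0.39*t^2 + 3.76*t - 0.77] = -0.780000000000000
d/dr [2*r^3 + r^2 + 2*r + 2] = 6*r^2 + 2*r + 2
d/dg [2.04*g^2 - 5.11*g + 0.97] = 4.08*g - 5.11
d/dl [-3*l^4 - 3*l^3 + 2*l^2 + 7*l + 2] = -12*l^3 - 9*l^2 + 4*l + 7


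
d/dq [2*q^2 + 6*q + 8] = 4*q + 6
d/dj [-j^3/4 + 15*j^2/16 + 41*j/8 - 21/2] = -3*j^2/4 + 15*j/8 + 41/8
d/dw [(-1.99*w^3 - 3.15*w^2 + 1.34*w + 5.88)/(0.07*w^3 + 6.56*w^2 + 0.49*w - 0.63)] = (-12.8339*w^4 - 2.1378*w^3 - 7.8076*w^2 - 73.1766*w - 3.7254)/(0.0049*w^6 + 0.9184*w^5 + 43.1022*w^4 + 6.3406*w^3 - 8.0255*w^2 - 0.6174*w + 0.3969)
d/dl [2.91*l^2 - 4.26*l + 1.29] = 5.82*l - 4.26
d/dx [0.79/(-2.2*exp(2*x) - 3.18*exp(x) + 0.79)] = (3.476*exp(x) + 2.5122)*exp(x)/(2.2*exp(2*x) + 3.18*exp(x) - 0.79)^2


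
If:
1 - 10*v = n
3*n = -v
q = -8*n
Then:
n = -1/29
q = 8/29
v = 3/29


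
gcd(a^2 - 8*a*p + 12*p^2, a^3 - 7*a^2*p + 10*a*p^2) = -a + 2*p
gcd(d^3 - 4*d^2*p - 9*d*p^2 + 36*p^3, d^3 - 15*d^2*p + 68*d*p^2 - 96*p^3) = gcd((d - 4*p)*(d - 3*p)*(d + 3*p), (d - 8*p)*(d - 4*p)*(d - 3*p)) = d^2 - 7*d*p + 12*p^2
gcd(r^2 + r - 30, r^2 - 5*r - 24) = 1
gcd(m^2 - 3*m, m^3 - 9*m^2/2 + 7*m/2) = m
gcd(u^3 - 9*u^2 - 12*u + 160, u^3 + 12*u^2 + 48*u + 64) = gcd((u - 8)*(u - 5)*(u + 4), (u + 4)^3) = u + 4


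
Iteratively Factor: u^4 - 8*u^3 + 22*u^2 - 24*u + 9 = (u - 3)*(u^3 - 5*u^2 + 7*u - 3) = (u - 3)^2*(u^2 - 2*u + 1) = (u - 3)^2*(u - 1)*(u - 1)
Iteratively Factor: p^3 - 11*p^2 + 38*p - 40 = (p - 5)*(p^2 - 6*p + 8) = (p - 5)*(p - 4)*(p - 2)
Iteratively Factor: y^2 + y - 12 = (y - 3)*(y + 4)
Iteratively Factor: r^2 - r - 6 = (r + 2)*(r - 3)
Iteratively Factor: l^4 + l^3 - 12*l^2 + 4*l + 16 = (l - 2)*(l^3 + 3*l^2 - 6*l - 8) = (l - 2)^2*(l^2 + 5*l + 4) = (l - 2)^2*(l + 4)*(l + 1)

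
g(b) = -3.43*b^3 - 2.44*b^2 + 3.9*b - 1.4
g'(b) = -10.29*b^2 - 4.88*b + 3.9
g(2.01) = -31.27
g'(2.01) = -47.48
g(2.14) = -37.84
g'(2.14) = -53.67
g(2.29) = -46.46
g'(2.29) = -61.24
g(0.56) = -0.58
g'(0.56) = -2.06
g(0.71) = -1.09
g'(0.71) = -4.75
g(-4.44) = 233.41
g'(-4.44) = -177.29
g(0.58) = -0.63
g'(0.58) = -2.39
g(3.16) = -121.67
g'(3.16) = -114.27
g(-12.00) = 5527.48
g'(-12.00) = -1419.30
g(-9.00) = 2266.33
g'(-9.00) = -785.67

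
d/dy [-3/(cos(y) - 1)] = -3*sin(y)/(cos(y) - 1)^2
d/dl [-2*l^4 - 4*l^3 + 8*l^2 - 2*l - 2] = -8*l^3 - 12*l^2 + 16*l - 2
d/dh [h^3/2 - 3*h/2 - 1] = 3*h^2/2 - 3/2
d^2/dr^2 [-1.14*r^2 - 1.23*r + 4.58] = -2.28000000000000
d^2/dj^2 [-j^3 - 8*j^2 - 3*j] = -6*j - 16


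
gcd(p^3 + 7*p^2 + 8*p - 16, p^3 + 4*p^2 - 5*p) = p - 1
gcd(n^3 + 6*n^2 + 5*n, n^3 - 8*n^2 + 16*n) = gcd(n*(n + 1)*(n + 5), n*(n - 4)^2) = n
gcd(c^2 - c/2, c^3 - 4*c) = c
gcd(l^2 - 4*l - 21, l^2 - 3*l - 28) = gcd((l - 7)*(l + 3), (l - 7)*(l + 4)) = l - 7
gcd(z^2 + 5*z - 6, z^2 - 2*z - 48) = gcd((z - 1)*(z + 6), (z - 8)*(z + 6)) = z + 6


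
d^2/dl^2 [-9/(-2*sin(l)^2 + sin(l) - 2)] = 9*(-16*sin(l)^4 + 6*sin(l)^3 + 39*sin(l)^2 - 14*sin(l) - 6)/(-sin(l) - cos(2*l) + 3)^3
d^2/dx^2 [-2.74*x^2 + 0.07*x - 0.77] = -5.48000000000000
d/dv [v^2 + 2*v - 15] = 2*v + 2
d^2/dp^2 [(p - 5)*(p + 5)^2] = 6*p + 10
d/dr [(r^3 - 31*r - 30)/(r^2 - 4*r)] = (r^4 - 8*r^3 + 31*r^2 + 60*r - 120)/(r^2*(r^2 - 8*r + 16))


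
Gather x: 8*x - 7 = 8*x - 7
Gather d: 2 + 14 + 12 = 28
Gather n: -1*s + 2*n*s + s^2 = 2*n*s + s^2 - s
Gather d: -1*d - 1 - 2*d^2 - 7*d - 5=-2*d^2 - 8*d - 6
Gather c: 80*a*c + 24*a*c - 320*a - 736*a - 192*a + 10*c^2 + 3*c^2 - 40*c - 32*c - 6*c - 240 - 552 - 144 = -1248*a + 13*c^2 + c*(104*a - 78) - 936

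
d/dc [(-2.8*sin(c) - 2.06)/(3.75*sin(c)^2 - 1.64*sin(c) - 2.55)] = (10.5*sin(c)^2 + 15.45*sin(c) + 3.7616)*cos(c)/(14.0625*sin(c)^4 - 12.3*sin(c)^3 - 16.4354*sin(c)^2 + 8.364*sin(c) + 6.5025)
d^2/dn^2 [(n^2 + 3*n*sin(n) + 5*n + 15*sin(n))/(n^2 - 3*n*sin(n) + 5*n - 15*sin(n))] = 6*(-n^2*sin(n) - 2*n*cos(n) + 3*n*cos(2*n)/2 + 9*n/2 + 2*sin(n) - 3*sin(2*n))/(n - 3*sin(n))^3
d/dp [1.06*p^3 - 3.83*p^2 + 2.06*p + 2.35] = 3.18*p^2 - 7.66*p + 2.06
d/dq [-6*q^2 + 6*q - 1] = 6 - 12*q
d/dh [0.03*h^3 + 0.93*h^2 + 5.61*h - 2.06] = 0.09*h^2 + 1.86*h + 5.61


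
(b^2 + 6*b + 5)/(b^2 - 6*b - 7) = (b + 5)/(b - 7)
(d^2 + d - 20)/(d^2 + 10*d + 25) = (d - 4)/(d + 5)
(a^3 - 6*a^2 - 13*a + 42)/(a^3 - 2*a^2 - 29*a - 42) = (a - 2)/(a + 2)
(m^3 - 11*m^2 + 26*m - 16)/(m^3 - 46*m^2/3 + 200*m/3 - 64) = 3*(m^2 - 3*m + 2)/(3*m^2 - 22*m + 24)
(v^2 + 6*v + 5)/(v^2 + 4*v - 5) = (v + 1)/(v - 1)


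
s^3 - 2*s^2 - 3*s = s*(s - 3)*(s + 1)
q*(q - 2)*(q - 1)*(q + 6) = q^4 + 3*q^3 - 16*q^2 + 12*q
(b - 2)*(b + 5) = b^2 + 3*b - 10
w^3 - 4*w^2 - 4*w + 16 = (w - 4)*(w - 2)*(w + 2)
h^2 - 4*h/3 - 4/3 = (h - 2)*(h + 2/3)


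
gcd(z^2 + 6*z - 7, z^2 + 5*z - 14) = z + 7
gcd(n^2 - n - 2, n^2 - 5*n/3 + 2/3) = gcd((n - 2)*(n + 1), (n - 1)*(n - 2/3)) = 1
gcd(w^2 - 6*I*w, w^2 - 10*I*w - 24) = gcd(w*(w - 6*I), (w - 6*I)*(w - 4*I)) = w - 6*I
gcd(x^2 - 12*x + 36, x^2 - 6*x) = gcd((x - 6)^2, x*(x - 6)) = x - 6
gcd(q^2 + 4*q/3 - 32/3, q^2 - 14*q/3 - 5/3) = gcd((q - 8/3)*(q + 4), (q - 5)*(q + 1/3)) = 1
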